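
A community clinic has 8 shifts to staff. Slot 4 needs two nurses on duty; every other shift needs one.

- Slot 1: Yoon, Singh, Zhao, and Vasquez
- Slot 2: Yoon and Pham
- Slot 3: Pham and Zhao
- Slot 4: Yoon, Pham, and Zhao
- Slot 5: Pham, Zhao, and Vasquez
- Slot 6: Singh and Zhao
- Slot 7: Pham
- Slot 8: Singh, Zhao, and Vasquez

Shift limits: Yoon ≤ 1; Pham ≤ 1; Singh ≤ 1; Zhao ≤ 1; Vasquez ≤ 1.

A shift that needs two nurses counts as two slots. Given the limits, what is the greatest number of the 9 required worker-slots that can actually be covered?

Total capacity across all nurses is 1+1+1+1+1 = 5, and 9 slots are needed, so at most 5 can be filled.
An assignment achieving 5: Slot 2→Yoon, Slot 3→Zhao, Slot 5→Vasquez, Slot 6→Singh, Slot 7→Pham.
Loads: Yoon 1/1, Pham 1/1, Singh 1/1, Zhao 1/1, Vasquez 1/1.

5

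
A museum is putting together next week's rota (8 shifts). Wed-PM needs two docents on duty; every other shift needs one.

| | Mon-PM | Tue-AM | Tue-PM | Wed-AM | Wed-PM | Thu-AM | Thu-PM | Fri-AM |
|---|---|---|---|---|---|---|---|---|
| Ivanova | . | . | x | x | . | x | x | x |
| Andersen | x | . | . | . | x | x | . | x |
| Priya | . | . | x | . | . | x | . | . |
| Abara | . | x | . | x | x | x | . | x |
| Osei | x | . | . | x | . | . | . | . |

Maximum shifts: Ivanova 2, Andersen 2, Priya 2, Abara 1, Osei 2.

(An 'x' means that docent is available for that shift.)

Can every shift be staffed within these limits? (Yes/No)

No

Total capacity is 9 and 9 slots are needed, so capacity alone doesn't rule it out.
Shifts {Tue-AM, Wed-PM} need 3 worker-slots in total, but the docents available for any of those shifts (Andersen and Abara) can supply at most 2 among them. So no valid schedule exists.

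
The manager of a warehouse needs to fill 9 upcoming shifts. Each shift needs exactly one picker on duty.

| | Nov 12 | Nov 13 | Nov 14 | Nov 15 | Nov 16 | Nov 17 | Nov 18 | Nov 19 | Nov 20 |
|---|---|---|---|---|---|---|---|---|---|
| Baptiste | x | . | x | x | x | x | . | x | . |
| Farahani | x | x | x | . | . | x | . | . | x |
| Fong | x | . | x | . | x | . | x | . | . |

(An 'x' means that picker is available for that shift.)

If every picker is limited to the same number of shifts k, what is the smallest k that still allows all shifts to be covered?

With 3 pickers and 9 worker-slots to fill, someone must work at least ⌈9/3⌉ = 3 shifts, so k ≥ 3.
k = 3 works: Nov 12→Fong, Nov 13→Farahani, Nov 14→Fong, Nov 15→Baptiste, Nov 16→Baptiste, Nov 17→Farahani, Nov 18→Fong, Nov 19→Baptiste, Nov 20→Farahani.
Loads: Baptiste 3, Farahani 3, Fong 3 — all ≤ 3.

3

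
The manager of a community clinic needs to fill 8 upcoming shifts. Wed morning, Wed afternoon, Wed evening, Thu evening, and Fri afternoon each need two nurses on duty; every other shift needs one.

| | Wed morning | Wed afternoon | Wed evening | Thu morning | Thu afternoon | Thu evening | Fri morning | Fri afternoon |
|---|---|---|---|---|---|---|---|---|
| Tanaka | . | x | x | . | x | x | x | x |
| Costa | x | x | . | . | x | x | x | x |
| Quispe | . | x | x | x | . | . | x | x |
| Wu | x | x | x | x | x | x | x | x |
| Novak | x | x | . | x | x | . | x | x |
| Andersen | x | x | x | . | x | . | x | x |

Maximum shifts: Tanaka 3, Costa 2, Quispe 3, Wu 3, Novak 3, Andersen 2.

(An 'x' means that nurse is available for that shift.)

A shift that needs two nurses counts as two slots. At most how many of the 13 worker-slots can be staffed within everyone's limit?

Total capacity across all nurses is 3+2+3+3+3+2 = 16, and 13 slots are needed, so at most 13 can be filled.
An assignment achieving 13: Wed morning→Costa+Wu, Wed afternoon→Quispe+Wu, Wed evening→Tanaka+Quispe, Thu morning→Quispe, Thu afternoon→Tanaka, Thu evening→Tanaka+Costa, Fri morning→Wu, Fri afternoon→Novak+Andersen.
Loads: Tanaka 3/3, Costa 2/2, Quispe 3/3, Wu 3/3, Novak 1/3, Andersen 1/2.

13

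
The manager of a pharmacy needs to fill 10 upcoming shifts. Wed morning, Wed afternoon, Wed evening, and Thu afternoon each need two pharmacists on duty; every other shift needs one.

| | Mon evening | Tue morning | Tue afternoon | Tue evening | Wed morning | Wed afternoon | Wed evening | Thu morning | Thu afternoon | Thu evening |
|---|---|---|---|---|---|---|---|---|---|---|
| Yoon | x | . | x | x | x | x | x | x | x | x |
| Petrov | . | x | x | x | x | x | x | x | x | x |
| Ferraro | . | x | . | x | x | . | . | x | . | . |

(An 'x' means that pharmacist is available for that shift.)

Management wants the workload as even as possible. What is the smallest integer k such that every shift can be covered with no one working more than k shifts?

5

With 3 pharmacists and 14 worker-slots to fill, someone must work at least ⌈14/3⌉ = 5 shifts, so k ≥ 5.
k = 5 works: Mon evening→Yoon, Tue morning→Ferraro, Tue afternoon→Yoon, Tue evening→Ferraro, Wed morning→Petrov+Ferraro, Wed afternoon→Yoon+Petrov, Wed evening→Yoon+Petrov, Thu morning→Ferraro, Thu afternoon→Yoon+Petrov, Thu evening→Petrov.
Loads: Yoon 5, Petrov 5, Ferraro 4 — all ≤ 5.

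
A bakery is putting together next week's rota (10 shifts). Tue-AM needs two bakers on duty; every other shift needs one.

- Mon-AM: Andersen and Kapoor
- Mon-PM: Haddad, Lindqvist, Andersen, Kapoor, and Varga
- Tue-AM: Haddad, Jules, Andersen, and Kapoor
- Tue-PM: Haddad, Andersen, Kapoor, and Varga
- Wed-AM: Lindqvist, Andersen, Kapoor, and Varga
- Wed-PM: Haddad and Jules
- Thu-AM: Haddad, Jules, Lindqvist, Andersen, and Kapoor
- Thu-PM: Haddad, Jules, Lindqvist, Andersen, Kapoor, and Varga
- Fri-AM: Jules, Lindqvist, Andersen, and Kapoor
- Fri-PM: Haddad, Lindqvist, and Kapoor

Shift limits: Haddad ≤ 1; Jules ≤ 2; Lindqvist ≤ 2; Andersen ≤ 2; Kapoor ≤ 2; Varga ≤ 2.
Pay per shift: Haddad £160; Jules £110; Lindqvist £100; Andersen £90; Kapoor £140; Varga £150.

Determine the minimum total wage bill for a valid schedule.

£1340

Picking the cheapest available baker for each shift independently would cost £1040, but that ignores the shift limits.
An optimal schedule: Mon-AM→Andersen, Mon-PM→Varga, Tue-AM→Jules+Kapoor, Tue-PM→Andersen, Wed-AM→Lindqvist, Wed-PM→Haddad, Thu-AM→Kapoor, Thu-PM→Varga, Fri-AM→Jules, Fri-PM→Lindqvist.
Total: 90 + 150 + 110 + 140 + 90 + 100 + 160 + 140 + 150 + 110 + 100 = £1340.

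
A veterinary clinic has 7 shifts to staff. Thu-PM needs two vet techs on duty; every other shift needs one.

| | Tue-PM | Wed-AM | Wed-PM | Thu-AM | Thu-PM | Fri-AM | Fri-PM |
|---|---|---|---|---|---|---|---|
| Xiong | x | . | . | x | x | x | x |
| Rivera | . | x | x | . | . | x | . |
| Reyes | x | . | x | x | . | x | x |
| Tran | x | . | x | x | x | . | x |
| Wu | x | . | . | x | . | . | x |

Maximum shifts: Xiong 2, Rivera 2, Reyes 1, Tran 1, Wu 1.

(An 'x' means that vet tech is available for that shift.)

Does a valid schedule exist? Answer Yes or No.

Total capacity is 2+2+1+1+1 = 7 but 8 worker-slots are needed — infeasible.

No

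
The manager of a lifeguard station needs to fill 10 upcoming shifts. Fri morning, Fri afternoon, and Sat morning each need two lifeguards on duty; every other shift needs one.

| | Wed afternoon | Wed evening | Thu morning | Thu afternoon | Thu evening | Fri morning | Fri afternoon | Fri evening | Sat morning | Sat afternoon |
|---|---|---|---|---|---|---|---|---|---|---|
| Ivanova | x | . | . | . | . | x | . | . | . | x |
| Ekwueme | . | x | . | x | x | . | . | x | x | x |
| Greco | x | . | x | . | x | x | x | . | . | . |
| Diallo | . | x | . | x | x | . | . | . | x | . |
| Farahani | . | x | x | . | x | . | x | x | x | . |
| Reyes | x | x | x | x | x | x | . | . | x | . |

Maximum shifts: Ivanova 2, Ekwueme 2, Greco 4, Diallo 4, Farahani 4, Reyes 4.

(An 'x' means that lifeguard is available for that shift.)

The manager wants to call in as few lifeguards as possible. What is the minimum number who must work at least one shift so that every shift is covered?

13 slots to fill and no one can take more than 4, so at least ⌈13/4⌉ = 4 lifeguards are needed.
Ivanova, Greco, Diallo, and Farahani alone can cover everything: Wed afternoon→Greco, Wed evening→Diallo, Thu morning→Greco, Thu afternoon→Diallo, Thu evening→Diallo, Fri morning→Ivanova+Greco, Fri afternoon→Greco+Farahani, Fri evening→Farahani, Sat morning→Diallo+Farahani, Sat afternoon→Ivanova.

4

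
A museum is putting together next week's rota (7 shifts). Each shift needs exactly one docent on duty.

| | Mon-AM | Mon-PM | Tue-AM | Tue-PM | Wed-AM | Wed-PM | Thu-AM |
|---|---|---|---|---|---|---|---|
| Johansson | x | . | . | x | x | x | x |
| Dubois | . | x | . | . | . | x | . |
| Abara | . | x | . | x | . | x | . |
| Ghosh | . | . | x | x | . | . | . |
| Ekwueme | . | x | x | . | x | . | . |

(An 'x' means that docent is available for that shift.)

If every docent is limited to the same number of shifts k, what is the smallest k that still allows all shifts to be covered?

2

With 5 docents and 7 worker-slots to fill, someone must work at least ⌈7/5⌉ = 2 shifts, so k ≥ 2.
k = 2 works: Mon-AM→Johansson, Mon-PM→Dubois, Tue-AM→Ghosh, Tue-PM→Abara, Wed-AM→Ekwueme, Wed-PM→Dubois, Thu-AM→Johansson.
Loads: Johansson 2, Dubois 2, Abara 1, Ghosh 1, Ekwueme 1 — all ≤ 2.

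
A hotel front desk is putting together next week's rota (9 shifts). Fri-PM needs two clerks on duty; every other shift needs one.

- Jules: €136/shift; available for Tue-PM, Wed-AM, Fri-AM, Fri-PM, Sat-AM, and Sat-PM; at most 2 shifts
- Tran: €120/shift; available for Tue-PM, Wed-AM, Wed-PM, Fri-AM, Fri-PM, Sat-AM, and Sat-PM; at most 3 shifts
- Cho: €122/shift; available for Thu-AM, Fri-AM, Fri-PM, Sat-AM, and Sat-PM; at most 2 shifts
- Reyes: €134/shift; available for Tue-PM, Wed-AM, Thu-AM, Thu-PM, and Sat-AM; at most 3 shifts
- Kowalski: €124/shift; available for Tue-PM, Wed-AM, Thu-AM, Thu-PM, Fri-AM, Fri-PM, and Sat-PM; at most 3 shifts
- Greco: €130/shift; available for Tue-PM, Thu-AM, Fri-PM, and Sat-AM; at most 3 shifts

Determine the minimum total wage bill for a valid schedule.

Wed-PM can only be covered by Tran, so that assignment is forced.
Picking the cheapest available clerk for each shift independently would cost €1208, but that ignores the shift limits.
An optimal schedule: Tue-PM→Kowalski, Wed-AM→Tran, Wed-PM→Tran, Thu-AM→Cho, Thu-PM→Kowalski, Fri-AM→Tran, Fri-PM→Kowalski+Greco, Sat-AM→Greco, Sat-PM→Cho.
Total: 124 + 120 + 120 + 122 + 124 + 120 + 124 + 130 + 130 + 122 = €1236.

€1236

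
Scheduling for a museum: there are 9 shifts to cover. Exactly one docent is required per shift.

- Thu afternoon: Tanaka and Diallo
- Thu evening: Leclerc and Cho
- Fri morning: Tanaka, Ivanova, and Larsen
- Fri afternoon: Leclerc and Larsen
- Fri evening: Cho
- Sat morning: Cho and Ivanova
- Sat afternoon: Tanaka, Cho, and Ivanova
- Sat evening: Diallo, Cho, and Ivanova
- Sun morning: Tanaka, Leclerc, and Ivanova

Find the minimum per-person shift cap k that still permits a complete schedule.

With 6 docents and 9 worker-slots to fill, someone must work at least ⌈9/6⌉ = 2 shifts, so k ≥ 2.
k = 2 works: Thu afternoon→Tanaka, Thu evening→Leclerc, Fri morning→Tanaka, Fri afternoon→Leclerc, Fri evening→Cho, Sat morning→Cho, Sat afternoon→Ivanova, Sat evening→Diallo, Sun morning→Ivanova.
Loads: Tanaka 2, Diallo 1, Leclerc 2, Cho 2, Ivanova 2, Larsen 0 — all ≤ 2.

2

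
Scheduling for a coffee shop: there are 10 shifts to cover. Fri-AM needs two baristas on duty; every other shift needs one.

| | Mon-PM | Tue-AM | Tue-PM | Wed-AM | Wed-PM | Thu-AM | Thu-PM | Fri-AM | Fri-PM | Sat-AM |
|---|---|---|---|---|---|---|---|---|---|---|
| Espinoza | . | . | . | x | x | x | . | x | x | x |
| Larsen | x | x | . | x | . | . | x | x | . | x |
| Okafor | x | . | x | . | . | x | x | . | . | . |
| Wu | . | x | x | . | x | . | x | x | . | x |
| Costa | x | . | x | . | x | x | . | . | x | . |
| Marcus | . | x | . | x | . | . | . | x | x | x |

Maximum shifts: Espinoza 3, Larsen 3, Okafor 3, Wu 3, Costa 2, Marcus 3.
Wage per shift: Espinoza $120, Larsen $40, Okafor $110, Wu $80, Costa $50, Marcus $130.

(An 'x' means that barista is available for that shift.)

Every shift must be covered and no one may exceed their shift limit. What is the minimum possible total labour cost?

$790

Picking the cheapest available barista for each shift independently would cost $520, but that ignores the shift limits.
An optimal schedule: Mon-PM→Larsen, Tue-AM→Wu, Tue-PM→Okafor, Wed-AM→Larsen, Wed-PM→Costa, Thu-AM→Okafor, Thu-PM→Okafor, Fri-AM→Larsen+Wu, Fri-PM→Costa, Sat-AM→Wu.
Total: 40 + 80 + 110 + 40 + 50 + 110 + 110 + 40 + 80 + 50 + 80 = $790.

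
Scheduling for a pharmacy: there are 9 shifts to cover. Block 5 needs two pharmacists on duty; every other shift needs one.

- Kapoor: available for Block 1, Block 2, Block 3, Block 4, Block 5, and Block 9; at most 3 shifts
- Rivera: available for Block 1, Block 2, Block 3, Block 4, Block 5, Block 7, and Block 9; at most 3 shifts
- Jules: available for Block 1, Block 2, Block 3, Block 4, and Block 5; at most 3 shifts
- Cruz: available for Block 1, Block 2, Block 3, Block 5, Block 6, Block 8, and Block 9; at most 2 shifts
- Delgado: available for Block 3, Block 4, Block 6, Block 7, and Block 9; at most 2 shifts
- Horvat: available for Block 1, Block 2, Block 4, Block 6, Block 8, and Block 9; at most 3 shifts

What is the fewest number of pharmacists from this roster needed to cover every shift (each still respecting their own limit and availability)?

4

10 slots to fill and no one can take more than 3, so at least ⌈10/3⌉ = 4 pharmacists are needed.
Kapoor, Rivera, Jules, and Cruz alone can cover everything: Block 1→Kapoor, Block 2→Rivera, Block 3→Jules, Block 4→Kapoor, Block 5→Rivera+Jules, Block 6→Cruz, Block 7→Rivera, Block 8→Cruz, Block 9→Kapoor.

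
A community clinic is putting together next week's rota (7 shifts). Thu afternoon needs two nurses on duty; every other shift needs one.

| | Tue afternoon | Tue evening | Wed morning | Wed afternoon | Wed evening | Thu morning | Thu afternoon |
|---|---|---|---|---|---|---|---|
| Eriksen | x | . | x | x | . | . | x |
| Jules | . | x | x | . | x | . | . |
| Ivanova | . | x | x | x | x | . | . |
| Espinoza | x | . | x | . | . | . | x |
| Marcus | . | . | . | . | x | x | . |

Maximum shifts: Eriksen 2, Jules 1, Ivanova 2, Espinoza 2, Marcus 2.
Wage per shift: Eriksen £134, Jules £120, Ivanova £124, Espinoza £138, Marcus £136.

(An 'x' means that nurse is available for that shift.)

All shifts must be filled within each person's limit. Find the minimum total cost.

Thu morning can only be covered by Marcus, so that assignment is forced.
Thu afternoon can only be covered by Eriksen and Espinoza, so that assignment is forced.
Picking the cheapest available nurse for each shift independently would cost £1026, but that ignores the shift limits.
An optimal schedule: Tue afternoon→Eriksen, Tue evening→Jules, Wed morning→Ivanova, Wed afternoon→Ivanova, Wed evening→Marcus, Thu morning→Marcus, Thu afternoon→Eriksen+Espinoza.
Total: 134 + 120 + 124 + 124 + 136 + 136 + 134 + 138 = £1046.

£1046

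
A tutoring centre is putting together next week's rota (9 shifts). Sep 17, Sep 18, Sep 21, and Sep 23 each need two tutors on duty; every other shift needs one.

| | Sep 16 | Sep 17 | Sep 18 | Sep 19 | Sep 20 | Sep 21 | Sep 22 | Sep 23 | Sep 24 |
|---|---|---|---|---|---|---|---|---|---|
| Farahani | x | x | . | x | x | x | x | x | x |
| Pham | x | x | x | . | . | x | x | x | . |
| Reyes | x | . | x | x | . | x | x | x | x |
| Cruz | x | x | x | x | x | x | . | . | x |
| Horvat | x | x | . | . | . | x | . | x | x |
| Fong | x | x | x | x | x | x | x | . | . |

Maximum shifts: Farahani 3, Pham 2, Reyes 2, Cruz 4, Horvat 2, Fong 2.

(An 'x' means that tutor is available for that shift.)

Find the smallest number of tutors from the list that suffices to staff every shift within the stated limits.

13 slots to fill and no one can take more than 4, so at least ⌈13/4⌉ = 4 tutors are needed.
Any 4 tutors together have capacity at most 4+3+2+2 = 11 < 13 slots, so 4 can never suffice.
Farahani, Pham, Reyes, Cruz, and Horvat alone can cover everything: Sep 16→Cruz, Sep 17→Pham+Cruz, Sep 18→Pham+Reyes, Sep 19→Farahani, Sep 20→Farahani, Sep 21→Cruz+Horvat, Sep 22→Farahani, Sep 23→Reyes+Horvat, Sep 24→Cruz.

5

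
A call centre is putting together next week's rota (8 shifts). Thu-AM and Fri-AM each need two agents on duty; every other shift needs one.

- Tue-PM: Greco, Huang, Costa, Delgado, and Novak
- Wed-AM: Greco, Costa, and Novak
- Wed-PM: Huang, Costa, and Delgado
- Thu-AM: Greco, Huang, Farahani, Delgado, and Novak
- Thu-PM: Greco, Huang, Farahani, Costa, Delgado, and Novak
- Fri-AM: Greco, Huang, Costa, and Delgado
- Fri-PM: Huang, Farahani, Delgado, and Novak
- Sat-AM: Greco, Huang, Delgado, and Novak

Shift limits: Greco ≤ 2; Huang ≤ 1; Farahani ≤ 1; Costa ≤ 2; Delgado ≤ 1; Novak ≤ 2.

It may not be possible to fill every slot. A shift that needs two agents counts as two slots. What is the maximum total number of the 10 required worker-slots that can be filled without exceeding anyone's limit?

Total capacity across all agents is 2+1+1+2+1+2 = 9, and 10 slots are needed, so at most 9 can be filled.
An assignment achieving 9: Tue-PM→Costa, Wed-AM→Greco, Wed-PM→Huang, Thu-AM→Novak, Thu-PM→Novak, Fri-AM→Greco+Costa, Fri-PM→Farahani, Sat-AM→Delgado.
Loads: Greco 2/2, Huang 1/1, Farahani 1/1, Costa 2/2, Delgado 1/1, Novak 2/2.

9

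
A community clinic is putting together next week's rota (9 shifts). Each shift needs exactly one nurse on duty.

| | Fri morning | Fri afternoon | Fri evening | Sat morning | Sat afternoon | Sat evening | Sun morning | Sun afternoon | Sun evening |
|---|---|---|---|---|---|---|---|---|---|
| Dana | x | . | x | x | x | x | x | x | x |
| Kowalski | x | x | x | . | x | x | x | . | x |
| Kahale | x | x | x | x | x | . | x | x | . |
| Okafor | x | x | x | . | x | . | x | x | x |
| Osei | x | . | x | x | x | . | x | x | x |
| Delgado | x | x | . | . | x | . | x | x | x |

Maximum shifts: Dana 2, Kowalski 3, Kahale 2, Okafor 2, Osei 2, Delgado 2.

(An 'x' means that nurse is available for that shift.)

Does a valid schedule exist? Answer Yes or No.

Yes

One valid schedule: Fri morning→Kahale, Fri afternoon→Kowalski, Fri evening→Kowalski, Sat morning→Dana, Sat afternoon→Okafor, Sat evening→Dana, Sun morning→Okafor, Sun afternoon→Kahale, Sun evening→Kowalski.
Loads: Dana 2/2, Kowalski 3/3, Kahale 2/2, Okafor 2/2, Osei 0/2, Delgado 0/2 — all within limits.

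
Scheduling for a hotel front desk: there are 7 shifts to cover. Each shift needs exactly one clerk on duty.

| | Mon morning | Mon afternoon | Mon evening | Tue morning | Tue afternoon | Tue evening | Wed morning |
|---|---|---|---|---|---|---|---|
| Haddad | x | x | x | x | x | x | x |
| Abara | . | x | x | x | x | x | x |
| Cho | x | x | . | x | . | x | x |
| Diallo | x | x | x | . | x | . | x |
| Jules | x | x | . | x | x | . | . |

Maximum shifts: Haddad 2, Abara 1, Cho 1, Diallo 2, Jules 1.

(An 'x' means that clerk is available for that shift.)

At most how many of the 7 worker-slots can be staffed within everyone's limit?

7

Total capacity across all clerks is 2+1+1+2+1 = 7, and 7 slots are needed, so at most 7 can be filled.
An assignment achieving 7: Mon morning→Cho, Mon afternoon→Jules, Mon evening→Haddad, Tue morning→Abara, Tue afternoon→Diallo, Tue evening→Haddad, Wed morning→Diallo.
Loads: Haddad 2/2, Abara 1/1, Cho 1/1, Diallo 2/2, Jules 1/1.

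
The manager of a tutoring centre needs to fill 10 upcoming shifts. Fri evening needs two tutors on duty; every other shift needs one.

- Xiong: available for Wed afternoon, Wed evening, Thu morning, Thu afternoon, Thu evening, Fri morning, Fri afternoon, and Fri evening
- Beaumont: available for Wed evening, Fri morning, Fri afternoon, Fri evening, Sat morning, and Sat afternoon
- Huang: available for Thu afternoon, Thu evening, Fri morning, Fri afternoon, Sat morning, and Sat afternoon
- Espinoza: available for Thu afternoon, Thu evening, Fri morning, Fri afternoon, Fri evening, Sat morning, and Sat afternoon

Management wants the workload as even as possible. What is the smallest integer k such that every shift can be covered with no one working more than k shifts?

3

With 4 tutors and 11 worker-slots to fill, someone must work at least ⌈11/4⌉ = 3 shifts, so k ≥ 3.
k = 3 works: Wed afternoon→Xiong, Wed evening→Xiong, Thu morning→Xiong, Thu afternoon→Huang, Thu evening→Huang, Fri morning→Huang, Fri afternoon→Espinoza, Fri evening→Beaumont+Espinoza, Sat morning→Beaumont, Sat afternoon→Beaumont.
Loads: Xiong 3, Beaumont 3, Huang 3, Espinoza 2 — all ≤ 3.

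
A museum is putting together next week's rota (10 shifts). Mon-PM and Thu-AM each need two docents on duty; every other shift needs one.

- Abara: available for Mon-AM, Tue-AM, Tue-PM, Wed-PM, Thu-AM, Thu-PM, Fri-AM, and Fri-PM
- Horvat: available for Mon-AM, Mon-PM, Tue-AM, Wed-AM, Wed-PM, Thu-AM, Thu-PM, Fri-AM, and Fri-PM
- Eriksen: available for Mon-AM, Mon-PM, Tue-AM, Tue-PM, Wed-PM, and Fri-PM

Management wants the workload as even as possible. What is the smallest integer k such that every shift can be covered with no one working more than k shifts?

With 3 docents and 12 worker-slots to fill, someone must work at least ⌈12/3⌉ = 4 shifts, so k ≥ 4.
k = 4 works: Mon-AM→Horvat, Mon-PM→Horvat+Eriksen, Tue-AM→Eriksen, Tue-PM→Abara, Wed-AM→Horvat, Wed-PM→Eriksen, Thu-AM→Abara+Horvat, Thu-PM→Abara, Fri-AM→Abara, Fri-PM→Eriksen.
Loads: Abara 4, Horvat 4, Eriksen 4 — all ≤ 4.

4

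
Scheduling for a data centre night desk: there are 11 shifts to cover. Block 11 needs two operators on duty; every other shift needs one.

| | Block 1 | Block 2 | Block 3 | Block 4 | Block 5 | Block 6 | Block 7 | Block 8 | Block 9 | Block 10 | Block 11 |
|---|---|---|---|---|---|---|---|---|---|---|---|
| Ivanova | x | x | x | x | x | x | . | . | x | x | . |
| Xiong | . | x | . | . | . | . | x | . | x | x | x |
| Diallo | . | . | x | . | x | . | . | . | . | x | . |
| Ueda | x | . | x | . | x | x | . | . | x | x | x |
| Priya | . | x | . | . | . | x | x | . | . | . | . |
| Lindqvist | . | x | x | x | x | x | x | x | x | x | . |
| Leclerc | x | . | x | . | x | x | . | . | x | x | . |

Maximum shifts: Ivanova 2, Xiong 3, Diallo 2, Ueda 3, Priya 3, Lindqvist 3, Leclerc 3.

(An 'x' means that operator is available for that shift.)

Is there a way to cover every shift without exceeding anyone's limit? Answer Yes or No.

Block 8 can only be covered by Lindqvist, so that assignment is forced.
Block 11 can only be covered by Xiong and Ueda, so that assignment is forced.
One valid schedule: Block 1→Ivanova, Block 2→Xiong, Block 3→Diallo, Block 4→Ivanova, Block 5→Diallo, Block 6→Ueda, Block 7→Xiong, Block 8→Lindqvist, Block 9→Ueda, Block 10→Lindqvist, Block 11→Xiong+Ueda.
Loads: Ivanova 2/2, Xiong 3/3, Diallo 2/2, Ueda 3/3, Priya 0/3, Lindqvist 2/3, Leclerc 0/3 — all within limits.

Yes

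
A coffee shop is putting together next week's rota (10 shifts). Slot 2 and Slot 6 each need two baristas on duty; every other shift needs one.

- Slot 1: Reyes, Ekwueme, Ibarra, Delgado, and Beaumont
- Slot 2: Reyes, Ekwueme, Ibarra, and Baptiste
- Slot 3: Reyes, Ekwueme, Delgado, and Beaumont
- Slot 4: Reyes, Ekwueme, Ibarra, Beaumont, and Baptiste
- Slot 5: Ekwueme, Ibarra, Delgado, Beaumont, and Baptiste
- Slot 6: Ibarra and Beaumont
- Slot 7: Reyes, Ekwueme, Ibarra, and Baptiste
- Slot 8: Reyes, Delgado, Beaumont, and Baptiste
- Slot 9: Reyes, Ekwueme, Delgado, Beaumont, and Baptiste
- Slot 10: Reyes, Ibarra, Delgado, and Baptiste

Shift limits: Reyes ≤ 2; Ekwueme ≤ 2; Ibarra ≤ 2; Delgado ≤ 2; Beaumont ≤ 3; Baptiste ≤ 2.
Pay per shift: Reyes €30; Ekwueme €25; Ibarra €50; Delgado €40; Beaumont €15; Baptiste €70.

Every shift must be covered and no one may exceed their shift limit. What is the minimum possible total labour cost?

€405

Slot 6 can only be covered by Ibarra and Beaumont, so that assignment is forced.
Picking the cheapest available barista for each shift independently would cost €265, but that ignores the shift limits.
An optimal schedule: Slot 1→Ekwueme, Slot 2→Ekwueme+Baptiste, Slot 3→Reyes, Slot 4→Beaumont, Slot 5→Delgado, Slot 6→Ibarra+Beaumont, Slot 7→Reyes, Slot 8→Delgado, Slot 9→Beaumont, Slot 10→Ibarra.
Total: 25 + 25 + 70 + 30 + 15 + 40 + 50 + 15 + 30 + 40 + 15 + 50 = €405.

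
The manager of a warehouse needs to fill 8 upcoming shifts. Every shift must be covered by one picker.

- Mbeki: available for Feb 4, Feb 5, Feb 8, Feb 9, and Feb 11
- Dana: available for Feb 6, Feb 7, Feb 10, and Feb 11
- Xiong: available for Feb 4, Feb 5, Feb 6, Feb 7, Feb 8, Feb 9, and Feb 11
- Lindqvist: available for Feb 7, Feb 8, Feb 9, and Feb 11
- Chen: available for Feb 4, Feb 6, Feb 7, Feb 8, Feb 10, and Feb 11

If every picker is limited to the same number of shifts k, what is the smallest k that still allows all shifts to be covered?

2

With 5 pickers and 8 worker-slots to fill, someone must work at least ⌈8/5⌉ = 2 shifts, so k ≥ 2.
k = 2 works: Feb 4→Mbeki, Feb 5→Mbeki, Feb 6→Dana, Feb 7→Xiong, Feb 8→Lindqvist, Feb 9→Xiong, Feb 10→Dana, Feb 11→Lindqvist.
Loads: Mbeki 2, Dana 2, Xiong 2, Lindqvist 2, Chen 0 — all ≤ 2.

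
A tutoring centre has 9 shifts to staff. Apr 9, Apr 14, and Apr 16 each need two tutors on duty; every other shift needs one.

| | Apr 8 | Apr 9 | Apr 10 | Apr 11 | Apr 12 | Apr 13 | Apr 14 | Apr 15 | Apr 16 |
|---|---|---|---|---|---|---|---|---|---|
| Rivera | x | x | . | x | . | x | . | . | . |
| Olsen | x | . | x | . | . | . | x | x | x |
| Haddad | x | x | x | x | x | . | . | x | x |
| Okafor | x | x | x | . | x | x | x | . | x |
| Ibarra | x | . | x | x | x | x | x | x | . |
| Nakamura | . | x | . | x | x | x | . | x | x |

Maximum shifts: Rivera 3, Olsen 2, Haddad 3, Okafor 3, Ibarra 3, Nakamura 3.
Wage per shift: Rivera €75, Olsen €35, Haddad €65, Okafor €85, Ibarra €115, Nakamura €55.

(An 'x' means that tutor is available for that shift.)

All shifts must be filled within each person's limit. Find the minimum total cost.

€740

Picking the cheapest available tutor for each shift independently would cost €600, but that ignores the shift limits.
An optimal schedule: Apr 8→Rivera, Apr 9→Haddad+Rivera, Apr 10→Olsen, Apr 11→Nakamura, Apr 12→Nakamura, Apr 13→Rivera, Apr 14→Olsen+Okafor, Apr 15→Haddad, Apr 16→Nakamura+Haddad.
Total: 75 + 65 + 75 + 35 + 55 + 55 + 75 + 35 + 85 + 65 + 55 + 65 = €740.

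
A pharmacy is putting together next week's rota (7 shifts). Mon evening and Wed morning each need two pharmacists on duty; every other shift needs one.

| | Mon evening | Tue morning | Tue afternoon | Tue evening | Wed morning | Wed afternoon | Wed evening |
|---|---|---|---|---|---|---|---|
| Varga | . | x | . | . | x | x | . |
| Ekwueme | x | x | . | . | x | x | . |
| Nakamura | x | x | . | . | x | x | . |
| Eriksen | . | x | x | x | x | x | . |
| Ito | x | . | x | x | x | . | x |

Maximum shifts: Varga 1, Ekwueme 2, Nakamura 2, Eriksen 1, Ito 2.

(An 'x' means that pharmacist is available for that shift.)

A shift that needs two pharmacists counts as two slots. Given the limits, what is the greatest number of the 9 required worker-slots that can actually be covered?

Total capacity across all pharmacists is 1+2+2+1+2 = 8, and 9 slots are needed, so at most 8 can be filled.
An assignment achieving 8: Mon evening→Ekwueme+Nakamura, Tue morning→Varga, Tue afternoon→Eriksen, Tue evening→Ito, Wed morning→Nakamura, Wed afternoon→Ekwueme, Wed evening→Ito.
Loads: Varga 1/1, Ekwueme 2/2, Nakamura 2/2, Eriksen 1/1, Ito 2/2.

8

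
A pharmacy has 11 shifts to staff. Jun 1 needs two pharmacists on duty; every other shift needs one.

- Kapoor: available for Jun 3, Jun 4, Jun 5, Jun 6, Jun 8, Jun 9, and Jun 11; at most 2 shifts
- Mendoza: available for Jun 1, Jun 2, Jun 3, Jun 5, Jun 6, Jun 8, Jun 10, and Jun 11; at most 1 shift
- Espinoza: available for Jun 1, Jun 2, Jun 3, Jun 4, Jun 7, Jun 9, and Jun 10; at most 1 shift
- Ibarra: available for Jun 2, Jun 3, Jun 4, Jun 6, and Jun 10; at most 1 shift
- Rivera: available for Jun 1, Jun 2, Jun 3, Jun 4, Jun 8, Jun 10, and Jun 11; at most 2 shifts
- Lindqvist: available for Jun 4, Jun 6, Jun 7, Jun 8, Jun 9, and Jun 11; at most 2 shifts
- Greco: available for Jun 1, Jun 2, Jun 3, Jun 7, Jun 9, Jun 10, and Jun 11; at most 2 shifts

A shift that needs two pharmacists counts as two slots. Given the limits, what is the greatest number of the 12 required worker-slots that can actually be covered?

Total capacity across all pharmacists is 2+1+1+1+2+2+2 = 11, and 12 slots are needed, so at most 11 can be filled.
An assignment achieving 11: Jun 1→Mendoza+Rivera, Jun 2→Ibarra, Jun 4→Lindqvist, Jun 5→Kapoor, Jun 6→Kapoor, Jun 7→Espinoza, Jun 8→Rivera, Jun 9→Lindqvist, Jun 10→Greco, Jun 11→Greco.
Loads: Kapoor 2/2, Mendoza 1/1, Espinoza 1/1, Ibarra 1/1, Rivera 2/2, Lindqvist 2/2, Greco 2/2.

11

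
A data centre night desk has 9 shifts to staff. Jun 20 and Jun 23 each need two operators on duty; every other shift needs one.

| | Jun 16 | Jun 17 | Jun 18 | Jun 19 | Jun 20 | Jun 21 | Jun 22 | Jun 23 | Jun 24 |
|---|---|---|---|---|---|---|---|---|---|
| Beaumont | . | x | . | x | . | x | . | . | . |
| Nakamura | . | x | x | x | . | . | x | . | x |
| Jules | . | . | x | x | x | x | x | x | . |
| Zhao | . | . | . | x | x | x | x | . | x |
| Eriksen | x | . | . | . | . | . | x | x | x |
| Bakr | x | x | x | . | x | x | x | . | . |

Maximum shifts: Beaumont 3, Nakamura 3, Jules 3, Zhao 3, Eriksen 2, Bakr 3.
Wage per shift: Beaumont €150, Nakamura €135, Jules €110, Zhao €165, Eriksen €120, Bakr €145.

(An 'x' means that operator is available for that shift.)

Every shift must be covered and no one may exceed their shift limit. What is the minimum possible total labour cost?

€1410

Jun 23 can only be covered by Jules and Eriksen, so that assignment is forced.
Picking the cheapest available operator for each shift independently would cost €1300, but that ignores the shift limits.
An optimal schedule: Jun 16→Eriksen, Jun 17→Nakamura, Jun 18→Jules, Jun 19→Nakamura, Jun 20→Jules+Bakr, Jun 21→Bakr, Jun 22→Bakr, Jun 23→Jules+Eriksen, Jun 24→Nakamura.
Total: 120 + 135 + 110 + 135 + 110 + 145 + 145 + 145 + 110 + 120 + 135 = €1410.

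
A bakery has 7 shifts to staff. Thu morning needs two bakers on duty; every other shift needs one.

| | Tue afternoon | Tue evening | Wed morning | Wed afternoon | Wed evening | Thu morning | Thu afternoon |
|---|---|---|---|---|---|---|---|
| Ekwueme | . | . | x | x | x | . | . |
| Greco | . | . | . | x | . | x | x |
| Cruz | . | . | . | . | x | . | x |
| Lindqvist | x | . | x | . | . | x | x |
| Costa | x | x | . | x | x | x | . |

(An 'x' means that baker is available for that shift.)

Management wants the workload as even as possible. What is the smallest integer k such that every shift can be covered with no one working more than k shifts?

With 5 bakers and 8 worker-slots to fill, someone must work at least ⌈8/5⌉ = 2 shifts, so k ≥ 2.
k = 2 works: Tue afternoon→Lindqvist, Tue evening→Costa, Wed morning→Ekwueme, Wed afternoon→Ekwueme, Wed evening→Cruz, Thu morning→Greco+Lindqvist, Thu afternoon→Greco.
Loads: Ekwueme 2, Greco 2, Cruz 1, Lindqvist 2, Costa 1 — all ≤ 2.

2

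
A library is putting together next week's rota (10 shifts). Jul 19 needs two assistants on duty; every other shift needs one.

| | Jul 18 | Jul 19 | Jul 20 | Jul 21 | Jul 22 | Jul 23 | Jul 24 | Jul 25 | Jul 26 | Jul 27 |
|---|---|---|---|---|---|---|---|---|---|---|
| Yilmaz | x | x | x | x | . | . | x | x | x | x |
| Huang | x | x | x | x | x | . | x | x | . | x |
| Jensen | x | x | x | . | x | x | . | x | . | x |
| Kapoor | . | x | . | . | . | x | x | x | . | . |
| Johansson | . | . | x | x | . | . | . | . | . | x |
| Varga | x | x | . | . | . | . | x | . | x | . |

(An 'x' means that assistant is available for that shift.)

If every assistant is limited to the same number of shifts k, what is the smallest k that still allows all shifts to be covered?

2

With 6 assistants and 11 worker-slots to fill, someone must work at least ⌈11/6⌉ = 2 shifts, so k ≥ 2.
k = 2 works: Jul 18→Huang, Jul 19→Kapoor+Varga, Jul 20→Jensen, Jul 21→Yilmaz, Jul 22→Huang, Jul 23→Jensen, Jul 24→Varga, Jul 25→Kapoor, Jul 26→Yilmaz, Jul 27→Johansson.
Loads: Yilmaz 2, Huang 2, Jensen 2, Kapoor 2, Johansson 1, Varga 2 — all ≤ 2.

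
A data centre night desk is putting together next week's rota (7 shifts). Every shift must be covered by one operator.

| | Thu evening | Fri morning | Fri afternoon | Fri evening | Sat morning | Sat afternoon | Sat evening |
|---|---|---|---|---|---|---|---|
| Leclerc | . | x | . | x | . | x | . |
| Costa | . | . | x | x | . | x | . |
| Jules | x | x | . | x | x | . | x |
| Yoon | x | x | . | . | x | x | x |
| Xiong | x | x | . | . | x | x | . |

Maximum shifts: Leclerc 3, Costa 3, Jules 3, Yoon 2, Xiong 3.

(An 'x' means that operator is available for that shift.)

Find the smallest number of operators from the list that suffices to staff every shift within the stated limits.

3

7 slots to fill and no one can take more than 3, so at least ⌈7/3⌉ = 3 operators are needed.
Leclerc, Costa, and Jules alone can cover everything: Thu evening→Jules, Fri morning→Leclerc, Fri afternoon→Costa, Fri evening→Leclerc, Sat morning→Jules, Sat afternoon→Leclerc, Sat evening→Jules.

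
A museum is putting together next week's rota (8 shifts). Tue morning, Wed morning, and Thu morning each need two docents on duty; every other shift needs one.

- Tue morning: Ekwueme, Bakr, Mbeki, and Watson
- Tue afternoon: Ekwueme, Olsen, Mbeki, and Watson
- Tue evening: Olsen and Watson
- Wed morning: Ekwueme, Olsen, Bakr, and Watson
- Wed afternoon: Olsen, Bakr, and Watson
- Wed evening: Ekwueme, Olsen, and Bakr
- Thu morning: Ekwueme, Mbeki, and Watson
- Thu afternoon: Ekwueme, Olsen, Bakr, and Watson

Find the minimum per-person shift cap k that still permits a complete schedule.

3

With 5 docents and 11 worker-slots to fill, someone must work at least ⌈11/5⌉ = 3 shifts, so k ≥ 3.
k = 3 works: Tue morning→Bakr+Mbeki, Tue afternoon→Ekwueme, Tue evening→Olsen, Wed morning→Bakr+Watson, Wed afternoon→Olsen, Wed evening→Ekwueme, Thu morning→Ekwueme+Mbeki, Thu afternoon→Olsen.
Loads: Ekwueme 3, Olsen 3, Bakr 2, Mbeki 2, Watson 1 — all ≤ 3.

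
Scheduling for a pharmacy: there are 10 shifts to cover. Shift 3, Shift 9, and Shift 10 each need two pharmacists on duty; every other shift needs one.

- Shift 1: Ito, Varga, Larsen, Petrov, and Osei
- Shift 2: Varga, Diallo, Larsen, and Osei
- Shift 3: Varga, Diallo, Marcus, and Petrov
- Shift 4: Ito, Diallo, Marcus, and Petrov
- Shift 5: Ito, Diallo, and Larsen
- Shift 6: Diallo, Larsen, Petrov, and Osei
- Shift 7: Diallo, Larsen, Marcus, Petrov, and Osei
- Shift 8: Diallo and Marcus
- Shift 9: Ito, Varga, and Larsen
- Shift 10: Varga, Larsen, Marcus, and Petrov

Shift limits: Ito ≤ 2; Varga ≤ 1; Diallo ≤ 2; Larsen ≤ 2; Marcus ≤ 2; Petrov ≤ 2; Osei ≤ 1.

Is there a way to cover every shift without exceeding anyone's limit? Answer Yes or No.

No

Total capacity is 2+1+2+2+2+2+1 = 12 but 13 worker-slots are needed — infeasible.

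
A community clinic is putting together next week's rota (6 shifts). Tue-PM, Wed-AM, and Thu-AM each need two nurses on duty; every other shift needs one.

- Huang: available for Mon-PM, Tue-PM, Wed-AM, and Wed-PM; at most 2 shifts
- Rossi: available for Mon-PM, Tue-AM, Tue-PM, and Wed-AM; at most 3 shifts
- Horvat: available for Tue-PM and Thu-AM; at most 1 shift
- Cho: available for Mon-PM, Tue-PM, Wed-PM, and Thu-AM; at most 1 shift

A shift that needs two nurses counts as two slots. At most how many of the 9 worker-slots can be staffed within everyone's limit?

7

Total capacity across all nurses is 2+3+1+1 = 7, and 9 slots are needed, so at most 7 can be filled.
An assignment achieving 7: Mon-PM→Rossi, Tue-AM→Rossi, Wed-AM→Huang+Rossi, Wed-PM→Huang, Thu-AM→Horvat+Cho.
Loads: Huang 2/2, Rossi 3/3, Horvat 1/1, Cho 1/1.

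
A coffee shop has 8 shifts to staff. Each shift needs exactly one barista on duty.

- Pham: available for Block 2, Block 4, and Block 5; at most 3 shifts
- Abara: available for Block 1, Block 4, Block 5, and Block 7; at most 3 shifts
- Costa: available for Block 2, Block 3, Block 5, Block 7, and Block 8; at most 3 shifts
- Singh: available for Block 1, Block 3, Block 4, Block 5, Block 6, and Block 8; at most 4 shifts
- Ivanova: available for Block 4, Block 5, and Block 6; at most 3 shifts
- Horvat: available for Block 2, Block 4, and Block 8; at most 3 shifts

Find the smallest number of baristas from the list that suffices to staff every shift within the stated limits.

3

8 slots to fill and no one can take more than 4, so at least ⌈8/4⌉ = 2 baristas are needed.
Any 2 baristas together have capacity at most 4+3 = 7 < 8 slots, so 2 can never suffice.
Pham, Abara, and Singh alone can cover everything: Block 1→Abara, Block 2→Pham, Block 3→Singh, Block 4→Pham, Block 5→Pham, Block 6→Singh, Block 7→Abara, Block 8→Singh.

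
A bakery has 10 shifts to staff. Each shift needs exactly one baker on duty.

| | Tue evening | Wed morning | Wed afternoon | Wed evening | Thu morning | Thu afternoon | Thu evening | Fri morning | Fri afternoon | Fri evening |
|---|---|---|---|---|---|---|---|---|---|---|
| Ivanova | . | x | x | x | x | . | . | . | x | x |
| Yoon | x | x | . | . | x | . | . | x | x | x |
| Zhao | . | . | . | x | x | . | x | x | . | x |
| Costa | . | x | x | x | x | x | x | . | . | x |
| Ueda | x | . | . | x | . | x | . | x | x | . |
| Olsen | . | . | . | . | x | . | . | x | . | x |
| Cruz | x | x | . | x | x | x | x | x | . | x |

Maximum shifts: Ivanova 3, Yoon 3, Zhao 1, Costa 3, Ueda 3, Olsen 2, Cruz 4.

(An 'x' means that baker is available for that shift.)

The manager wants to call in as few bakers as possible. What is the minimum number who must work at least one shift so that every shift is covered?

3

10 slots to fill and no one can take more than 4, so at least ⌈10/4⌉ = 3 bakers are needed.
Ivanova, Yoon, and Cruz alone can cover everything: Tue evening→Yoon, Wed morning→Yoon, Wed afternoon→Ivanova, Wed evening→Ivanova, Thu morning→Cruz, Thu afternoon→Cruz, Thu evening→Cruz, Fri morning→Yoon, Fri afternoon→Ivanova, Fri evening→Cruz.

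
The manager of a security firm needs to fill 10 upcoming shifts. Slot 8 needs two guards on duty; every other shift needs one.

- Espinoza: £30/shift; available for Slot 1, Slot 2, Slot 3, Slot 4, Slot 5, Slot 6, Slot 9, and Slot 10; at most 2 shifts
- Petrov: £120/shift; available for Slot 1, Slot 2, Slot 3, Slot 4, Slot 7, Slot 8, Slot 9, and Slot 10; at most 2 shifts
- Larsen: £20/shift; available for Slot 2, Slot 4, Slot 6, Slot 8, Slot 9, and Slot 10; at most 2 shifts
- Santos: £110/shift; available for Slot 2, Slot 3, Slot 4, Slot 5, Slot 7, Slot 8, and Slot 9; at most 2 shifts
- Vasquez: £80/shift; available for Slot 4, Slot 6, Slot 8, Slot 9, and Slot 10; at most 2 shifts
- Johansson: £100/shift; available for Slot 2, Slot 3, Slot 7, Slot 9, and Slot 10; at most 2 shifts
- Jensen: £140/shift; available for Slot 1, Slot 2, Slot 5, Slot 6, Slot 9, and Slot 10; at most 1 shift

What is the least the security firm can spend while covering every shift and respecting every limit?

Picking the cheapest available guard for each shift independently would cost £390, but that ignores the shift limits.
An optimal schedule: Slot 1→Espinoza, Slot 2→Santos, Slot 3→Johansson, Slot 4→Larsen, Slot 5→Espinoza, Slot 6→Larsen, Slot 7→Johansson, Slot 8→Vasquez+Santos, Slot 9→Petrov, Slot 10→Vasquez.
Total: 30 + 110 + 100 + 20 + 30 + 20 + 100 + 80 + 110 + 120 + 80 = £800.

£800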